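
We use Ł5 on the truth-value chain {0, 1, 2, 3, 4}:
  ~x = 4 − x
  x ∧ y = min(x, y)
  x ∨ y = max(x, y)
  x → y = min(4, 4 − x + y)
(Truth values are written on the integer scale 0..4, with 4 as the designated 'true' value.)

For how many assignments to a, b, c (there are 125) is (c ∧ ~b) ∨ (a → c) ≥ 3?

value 4: 75 assignments (counts)
value 3: 20 assignments (counts)
value 2: 15 assignments
value 1: 10 assignments
value 0: 5 assignments
So 95 of the 125 assignments meet the threshold.

95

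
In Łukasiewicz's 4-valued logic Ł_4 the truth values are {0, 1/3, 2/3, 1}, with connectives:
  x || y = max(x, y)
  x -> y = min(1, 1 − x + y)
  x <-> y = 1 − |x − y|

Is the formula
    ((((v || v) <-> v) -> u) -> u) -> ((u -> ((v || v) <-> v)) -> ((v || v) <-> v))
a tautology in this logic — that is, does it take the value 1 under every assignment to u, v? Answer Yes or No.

u = 0, v = 0 ↦ 1
u = 0, v = 1/3 ↦ 1
u = 0, v = 2/3 ↦ 1
u = 0, v = 1 ↦ 1
u = 1/3, v = 0 ↦ 1
u = 1/3, v = 1/3 ↦ 1
u = 1/3, v = 2/3 ↦ 1
u = 1/3, v = 1 ↦ 1
u = 2/3, v = 0 ↦ 1
u = 2/3, v = 1/3 ↦ 1
u = 2/3, v = 2/3 ↦ 1
u = 2/3, v = 1 ↦ 1
u = 1, v = 0 ↦ 1
u = 1, v = 1/3 ↦ 1
u = 1, v = 2/3 ↦ 1
u = 1, v = 1 ↦ 1
Every assignment gives a value ≥ 1.

Yes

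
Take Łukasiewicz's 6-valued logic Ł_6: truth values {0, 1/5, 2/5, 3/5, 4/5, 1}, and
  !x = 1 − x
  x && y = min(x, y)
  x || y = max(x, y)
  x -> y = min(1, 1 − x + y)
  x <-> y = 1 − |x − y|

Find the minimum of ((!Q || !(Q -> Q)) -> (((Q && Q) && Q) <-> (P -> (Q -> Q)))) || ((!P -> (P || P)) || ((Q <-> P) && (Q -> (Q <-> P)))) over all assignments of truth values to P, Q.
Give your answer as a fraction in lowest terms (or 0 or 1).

Take P = 0, Q = 1/5:
!Q = !1/5 = 4/5
Q -> Q = 1/5 -> 1/5 = 1
!(Q -> Q) = !1 = 0
!Q || !(Q -> Q) = 4/5 || 0 = 4/5
Q && Q = 1/5 && 1/5 = 1/5
(Q && Q) && Q = 1/5 && 1/5 = 1/5
Q -> Q = 1/5 -> 1/5 = 1
P -> (Q -> Q) = 0 -> 1 = 1
((Q && Q) && Q) <-> (P -> (Q -> Q)) = 1/5 <-> 1 = 1/5
(!Q || !(Q -> Q)) -> (((Q && Q) && Q) <-> (P -> (Q -> Q))) = 4/5 -> 1/5 = 2/5
!P = !0 = 1
P || P = 0 || 0 = 0
!P -> (P || P) = 1 -> 0 = 0
Q <-> P = 1/5 <-> 0 = 4/5
Q <-> P = 1/5 <-> 0 = 4/5
Q -> (Q <-> P) = 1/5 -> 4/5 = 1
(Q <-> P) && (Q -> (Q <-> P)) = 4/5 && 1 = 4/5
(!P -> (P || P)) || ((Q <-> P) && (Q -> (Q <-> P))) = 0 || 4/5 = 4/5
((!Q || !(Q -> Q)) -> (((Q && Q) && Q) <-> (P -> (Q -> Q)))) || ((!P -> (P || P)) || ((Q <-> P) && (Q -> (Q <-> P)))) = 2/5 || 4/5 = 4/5
No assignment yields a value below 4/5, so this is the minimum.

4/5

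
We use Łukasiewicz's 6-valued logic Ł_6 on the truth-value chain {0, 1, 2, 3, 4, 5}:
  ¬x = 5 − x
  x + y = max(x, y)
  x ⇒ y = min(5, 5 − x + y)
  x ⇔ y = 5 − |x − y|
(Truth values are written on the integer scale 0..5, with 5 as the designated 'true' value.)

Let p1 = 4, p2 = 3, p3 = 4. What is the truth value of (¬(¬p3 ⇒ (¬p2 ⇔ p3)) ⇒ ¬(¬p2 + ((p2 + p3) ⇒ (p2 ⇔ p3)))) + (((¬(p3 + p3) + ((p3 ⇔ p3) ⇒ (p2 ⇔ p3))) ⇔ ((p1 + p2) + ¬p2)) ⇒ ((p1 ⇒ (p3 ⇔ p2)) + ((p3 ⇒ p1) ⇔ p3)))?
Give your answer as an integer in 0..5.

¬p3 = ¬4 = 1
¬p2 = ¬3 = 2
¬p2 ⇔ p3 = 2 ⇔ 4 = 3
¬p3 ⇒ (¬p2 ⇔ p3) = 1 ⇒ 3 = 5
¬(¬p3 ⇒ (¬p2 ⇔ p3)) = ¬5 = 0
¬p2 = ¬3 = 2
p2 + p3 = 3 + 4 = 4
p2 ⇔ p3 = 3 ⇔ 4 = 4
(p2 + p3) ⇒ (p2 ⇔ p3) = 4 ⇒ 4 = 5
¬p2 + ((p2 + p3) ⇒ (p2 ⇔ p3)) = 2 + 5 = 5
¬(¬p2 + ((p2 + p3) ⇒ (p2 ⇔ p3))) = ¬5 = 0
¬(¬p3 ⇒ (¬p2 ⇔ p3)) ⇒ ¬(¬p2 + ((p2 + p3) ⇒ (p2 ⇔ p3))) = 0 ⇒ 0 = 5
p3 + p3 = 4 + 4 = 4
¬(p3 + p3) = ¬4 = 1
p3 ⇔ p3 = 4 ⇔ 4 = 5
p2 ⇔ p3 = 3 ⇔ 4 = 4
(p3 ⇔ p3) ⇒ (p2 ⇔ p3) = 5 ⇒ 4 = 4
¬(p3 + p3) + ((p3 ⇔ p3) ⇒ (p2 ⇔ p3)) = 1 + 4 = 4
p1 + p2 = 4 + 3 = 4
¬p2 = ¬3 = 2
(p1 + p2) + ¬p2 = 4 + 2 = 4
(¬(p3 + p3) + ((p3 ⇔ p3) ⇒ (p2 ⇔ p3))) ⇔ ((p1 + p2) + ¬p2) = 4 ⇔ 4 = 5
p3 ⇔ p2 = 4 ⇔ 3 = 4
p1 ⇒ (p3 ⇔ p2) = 4 ⇒ 4 = 5
p3 ⇒ p1 = 4 ⇒ 4 = 5
(p3 ⇒ p1) ⇔ p3 = 5 ⇔ 4 = 4
(p1 ⇒ (p3 ⇔ p2)) + ((p3 ⇒ p1) ⇔ p3) = 5 + 4 = 5
((¬(p3 + p3) + ((p3 ⇔ p3) ⇒ (p2 ⇔ p3))) ⇔ ((p1 + p2) + ¬p2)) ⇒ ((p1 ⇒ (p3 ⇔ p2)) + ((p3 ⇒ p1) ⇔ p3)) = 5 ⇒ 5 = 5
(¬(¬p3 ⇒ (¬p2 ⇔ p3)) ⇒ ¬(¬p2 + ((p2 + p3) ⇒ (p2 ⇔ p3)))) + (((¬(p3 + p3) + ((p3 ⇔ p3) ⇒ (p2 ⇔ p3))) ⇔ ((p1 + p2) + ¬p2)) ⇒ ((p1 ⇒ (p3 ⇔ p2)) + ((p3 ⇒ p1) ⇔ p3))) = 5 + 5 = 5

5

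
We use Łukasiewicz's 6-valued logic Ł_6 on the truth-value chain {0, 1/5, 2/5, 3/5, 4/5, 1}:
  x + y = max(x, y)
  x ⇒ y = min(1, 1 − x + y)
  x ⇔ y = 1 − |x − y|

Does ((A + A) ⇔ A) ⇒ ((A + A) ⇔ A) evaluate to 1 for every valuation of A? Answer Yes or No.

Yes

A = 0 ↦ 1
A = 1/5 ↦ 1
A = 2/5 ↦ 1
A = 3/5 ↦ 1
A = 4/5 ↦ 1
A = 1 ↦ 1
Every assignment gives a value ≥ 1.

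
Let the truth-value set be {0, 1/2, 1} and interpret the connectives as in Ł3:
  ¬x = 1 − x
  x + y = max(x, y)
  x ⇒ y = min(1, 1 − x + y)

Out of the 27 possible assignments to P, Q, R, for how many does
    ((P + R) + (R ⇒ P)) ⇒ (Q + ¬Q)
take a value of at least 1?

19

value 1: 19 assignments (counts)
value 1/2: 8 assignments
So 19 of the 27 assignments meet the threshold.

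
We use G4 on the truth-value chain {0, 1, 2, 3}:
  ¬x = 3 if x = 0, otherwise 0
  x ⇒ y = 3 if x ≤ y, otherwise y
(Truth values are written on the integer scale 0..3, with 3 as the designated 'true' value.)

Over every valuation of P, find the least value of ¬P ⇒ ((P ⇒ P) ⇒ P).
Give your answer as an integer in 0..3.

0

Take P = 0:
¬P = ¬0 = 3
P ⇒ P = 0 ⇒ 0 = 3
(P ⇒ P) ⇒ P = 3 ⇒ 0 = 0
¬P ⇒ ((P ⇒ P) ⇒ P) = 3 ⇒ 0 = 0
No assignment yields a value below 0, so this is the minimum.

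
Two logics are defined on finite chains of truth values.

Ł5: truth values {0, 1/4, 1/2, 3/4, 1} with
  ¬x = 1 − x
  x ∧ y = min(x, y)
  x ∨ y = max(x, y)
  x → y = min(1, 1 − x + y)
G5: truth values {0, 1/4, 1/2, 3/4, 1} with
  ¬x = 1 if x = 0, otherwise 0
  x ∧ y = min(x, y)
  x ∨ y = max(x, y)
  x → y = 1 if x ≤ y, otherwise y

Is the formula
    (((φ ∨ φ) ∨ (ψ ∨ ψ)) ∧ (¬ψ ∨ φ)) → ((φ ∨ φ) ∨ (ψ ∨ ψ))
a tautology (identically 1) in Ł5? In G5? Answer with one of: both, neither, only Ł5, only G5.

both

In Ł5: every assignment gives 1 — tautology.
In G5: every assignment gives 1 — tautology.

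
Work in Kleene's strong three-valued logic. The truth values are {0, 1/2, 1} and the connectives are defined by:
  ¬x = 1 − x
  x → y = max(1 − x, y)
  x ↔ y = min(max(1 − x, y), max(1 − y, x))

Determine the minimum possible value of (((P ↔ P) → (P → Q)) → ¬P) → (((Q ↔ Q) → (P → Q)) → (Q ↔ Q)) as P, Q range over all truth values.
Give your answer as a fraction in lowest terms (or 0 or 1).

Take P = 0, Q = 1/2:
P ↔ P = 0 ↔ 0 = 1
P → Q = 0 → 1/2 = 1
(P ↔ P) → (P → Q) = 1 → 1 = 1
¬P = ¬0 = 1
((P ↔ P) → (P → Q)) → ¬P = 1 → 1 = 1
Q ↔ Q = 1/2 ↔ 1/2 = 1/2
P → Q = 0 → 1/2 = 1
(Q ↔ Q) → (P → Q) = 1/2 → 1 = 1
Q ↔ Q = 1/2 ↔ 1/2 = 1/2
((Q ↔ Q) → (P → Q)) → (Q ↔ Q) = 1 → 1/2 = 1/2
(((P ↔ P) → (P → Q)) → ¬P) → (((Q ↔ Q) → (P → Q)) → (Q ↔ Q)) = 1 → 1/2 = 1/2
No assignment yields a value below 1/2, so this is the minimum.

1/2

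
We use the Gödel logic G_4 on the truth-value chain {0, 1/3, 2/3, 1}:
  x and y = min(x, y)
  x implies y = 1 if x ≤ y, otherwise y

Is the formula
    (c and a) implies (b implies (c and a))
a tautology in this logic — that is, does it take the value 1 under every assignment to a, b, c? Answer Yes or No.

At a = 1/3, b = 1, c = 1/3, for instance:
c and a = 1/3 and 1/3 = 1/3
b implies (c and a) = 1 implies 1/3 = 1/3
(c and a) implies (b implies (c and a)) = 1/3 implies 1/3 = 1
and checking the remaining 63 assignments likewise gives ≥ 1 in every case.

Yes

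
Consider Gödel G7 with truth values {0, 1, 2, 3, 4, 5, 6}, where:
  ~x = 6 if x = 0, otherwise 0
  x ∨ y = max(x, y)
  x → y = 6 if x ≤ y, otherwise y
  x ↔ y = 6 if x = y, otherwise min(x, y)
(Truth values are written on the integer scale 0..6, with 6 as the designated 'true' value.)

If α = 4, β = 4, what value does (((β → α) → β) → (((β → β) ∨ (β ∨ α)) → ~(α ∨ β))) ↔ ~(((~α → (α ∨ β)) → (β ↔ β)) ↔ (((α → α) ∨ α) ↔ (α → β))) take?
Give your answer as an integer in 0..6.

β → α = 4 → 4 = 6
(β → α) → β = 6 → 4 = 4
β → β = 4 → 4 = 6
β ∨ α = 4 ∨ 4 = 4
(β → β) ∨ (β ∨ α) = 6 ∨ 4 = 6
α ∨ β = 4 ∨ 4 = 4
~(α ∨ β) = ~4 = 0
((β → β) ∨ (β ∨ α)) → ~(α ∨ β) = 6 → 0 = 0
((β → α) → β) → (((β → β) ∨ (β ∨ α)) → ~(α ∨ β)) = 4 → 0 = 0
~α = ~4 = 0
α ∨ β = 4 ∨ 4 = 4
~α → (α ∨ β) = 0 → 4 = 6
β ↔ β = 4 ↔ 4 = 6
(~α → (α ∨ β)) → (β ↔ β) = 6 → 6 = 6
α → α = 4 → 4 = 6
(α → α) ∨ α = 6 ∨ 4 = 6
α → β = 4 → 4 = 6
((α → α) ∨ α) ↔ (α → β) = 6 ↔ 6 = 6
((~α → (α ∨ β)) → (β ↔ β)) ↔ (((α → α) ∨ α) ↔ (α → β)) = 6 ↔ 6 = 6
~(((~α → (α ∨ β)) → (β ↔ β)) ↔ (((α → α) ∨ α) ↔ (α → β))) = ~6 = 0
(((β → α) → β) → (((β → β) ∨ (β ∨ α)) → ~(α ∨ β))) ↔ ~(((~α → (α ∨ β)) → (β ↔ β)) ↔ (((α → α) ∨ α) ↔ (α → β))) = 0 ↔ 0 = 6

6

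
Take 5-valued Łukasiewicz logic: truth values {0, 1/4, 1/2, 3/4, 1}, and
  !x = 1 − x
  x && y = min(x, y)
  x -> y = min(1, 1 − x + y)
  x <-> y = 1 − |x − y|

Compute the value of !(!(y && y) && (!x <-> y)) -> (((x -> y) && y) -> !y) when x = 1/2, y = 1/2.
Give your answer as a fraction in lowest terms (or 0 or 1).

y && y = 1/2 && 1/2 = 1/2
!(y && y) = !1/2 = 1/2
!x = !1/2 = 1/2
!x <-> y = 1/2 <-> 1/2 = 1
!(y && y) && (!x <-> y) = 1/2 && 1 = 1/2
!(!(y && y) && (!x <-> y)) = !1/2 = 1/2
x -> y = 1/2 -> 1/2 = 1
(x -> y) && y = 1 && 1/2 = 1/2
!y = !1/2 = 1/2
((x -> y) && y) -> !y = 1/2 -> 1/2 = 1
!(!(y && y) && (!x <-> y)) -> (((x -> y) && y) -> !y) = 1/2 -> 1 = 1

1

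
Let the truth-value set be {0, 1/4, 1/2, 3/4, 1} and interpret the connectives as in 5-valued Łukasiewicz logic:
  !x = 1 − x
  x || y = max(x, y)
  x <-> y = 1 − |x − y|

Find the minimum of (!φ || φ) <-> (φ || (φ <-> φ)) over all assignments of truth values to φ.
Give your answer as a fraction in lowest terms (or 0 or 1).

1/2

Take φ = 1/2:
!φ = !1/2 = 1/2
!φ || φ = 1/2 || 1/2 = 1/2
φ <-> φ = 1/2 <-> 1/2 = 1
φ || (φ <-> φ) = 1/2 || 1 = 1
(!φ || φ) <-> (φ || (φ <-> φ)) = 1/2 <-> 1 = 1/2
No assignment yields a value below 1/2, so this is the minimum.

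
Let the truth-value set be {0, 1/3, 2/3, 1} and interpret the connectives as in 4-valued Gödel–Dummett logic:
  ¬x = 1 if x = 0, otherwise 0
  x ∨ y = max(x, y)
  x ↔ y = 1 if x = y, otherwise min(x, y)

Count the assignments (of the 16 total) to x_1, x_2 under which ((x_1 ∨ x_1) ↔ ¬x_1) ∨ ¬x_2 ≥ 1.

4

x_1 = 0, x_2 = 0 ↦ 1  ≥
x_1 = 0, x_2 = 1/3 ↦ 0  <
x_1 = 0, x_2 = 2/3 ↦ 0  <
x_1 = 0, x_2 = 1 ↦ 0  <
x_1 = 1/3, x_2 = 0 ↦ 1  ≥
x_1 = 1/3, x_2 = 1/3 ↦ 0  <
x_1 = 1/3, x_2 = 2/3 ↦ 0  <
x_1 = 1/3, x_2 = 1 ↦ 0  <
x_1 = 2/3, x_2 = 0 ↦ 1  ≥
x_1 = 2/3, x_2 = 1/3 ↦ 0  <
x_1 = 2/3, x_2 = 2/3 ↦ 0  <
x_1 = 2/3, x_2 = 1 ↦ 0  <
x_1 = 1, x_2 = 0 ↦ 1  ≥
x_1 = 1, x_2 = 1/3 ↦ 0  <
x_1 = 1, x_2 = 2/3 ↦ 0  <
x_1 = 1, x_2 = 1 ↦ 0  <
So 4 of the 16 assignments meet the threshold.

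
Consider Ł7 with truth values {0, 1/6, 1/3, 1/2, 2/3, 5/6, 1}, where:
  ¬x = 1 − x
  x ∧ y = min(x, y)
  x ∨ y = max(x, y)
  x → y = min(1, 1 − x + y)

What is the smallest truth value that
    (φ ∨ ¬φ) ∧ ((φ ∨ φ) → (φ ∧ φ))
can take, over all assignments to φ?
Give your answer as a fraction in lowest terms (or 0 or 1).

1/2

Take φ = 1/2:
¬φ = ¬1/2 = 1/2
φ ∨ ¬φ = 1/2 ∨ 1/2 = 1/2
φ ∨ φ = 1/2 ∨ 1/2 = 1/2
φ ∧ φ = 1/2 ∧ 1/2 = 1/2
(φ ∨ φ) → (φ ∧ φ) = 1/2 → 1/2 = 1
(φ ∨ ¬φ) ∧ ((φ ∨ φ) → (φ ∧ φ)) = 1/2 ∧ 1 = 1/2
No assignment yields a value below 1/2, so this is the minimum.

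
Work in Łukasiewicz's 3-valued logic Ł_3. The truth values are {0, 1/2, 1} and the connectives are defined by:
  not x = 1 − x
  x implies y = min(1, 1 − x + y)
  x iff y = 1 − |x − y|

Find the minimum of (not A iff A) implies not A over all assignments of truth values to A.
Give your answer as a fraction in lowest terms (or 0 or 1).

1/2

Take A = 1/2:
not A = not 1/2 = 1/2
not A iff A = 1/2 iff 1/2 = 1
not A = not 1/2 = 1/2
(not A iff A) implies not A = 1 implies 1/2 = 1/2
No assignment yields a value below 1/2, so this is the minimum.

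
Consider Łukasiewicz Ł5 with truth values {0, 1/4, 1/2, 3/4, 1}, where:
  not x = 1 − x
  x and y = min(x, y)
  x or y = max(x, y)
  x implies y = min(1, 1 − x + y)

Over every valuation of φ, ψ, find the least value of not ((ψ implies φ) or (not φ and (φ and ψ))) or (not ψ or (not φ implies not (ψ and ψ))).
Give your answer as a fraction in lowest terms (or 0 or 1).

1/2

Take φ = 0, ψ = 1/2:
ψ implies φ = 1/2 implies 0 = 1/2
not φ = not 0 = 1
φ and ψ = 0 and 1/2 = 0
not φ and (φ and ψ) = 1 and 0 = 0
(ψ implies φ) or (not φ and (φ and ψ)) = 1/2 or 0 = 1/2
not ((ψ implies φ) or (not φ and (φ and ψ))) = not 1/2 = 1/2
not ψ = not 1/2 = 1/2
not φ = not 0 = 1
ψ and ψ = 1/2 and 1/2 = 1/2
not (ψ and ψ) = not 1/2 = 1/2
not φ implies not (ψ and ψ) = 1 implies 1/2 = 1/2
not ψ or (not φ implies not (ψ and ψ)) = 1/2 or 1/2 = 1/2
not ((ψ implies φ) or (not φ and (φ and ψ))) or (not ψ or (not φ implies not (ψ and ψ))) = 1/2 or 1/2 = 1/2
No assignment yields a value below 1/2, so this is the minimum.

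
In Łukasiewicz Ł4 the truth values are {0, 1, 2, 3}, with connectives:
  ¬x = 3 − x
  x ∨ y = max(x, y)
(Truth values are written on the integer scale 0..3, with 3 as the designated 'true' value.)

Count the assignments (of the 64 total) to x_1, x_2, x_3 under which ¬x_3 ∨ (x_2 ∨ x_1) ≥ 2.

value 3: 37 assignments (counts)
value 2: 19 assignments (counts)
value 1: 7 assignments
value 0: 1 assignment
So 56 of the 64 assignments meet the threshold.

56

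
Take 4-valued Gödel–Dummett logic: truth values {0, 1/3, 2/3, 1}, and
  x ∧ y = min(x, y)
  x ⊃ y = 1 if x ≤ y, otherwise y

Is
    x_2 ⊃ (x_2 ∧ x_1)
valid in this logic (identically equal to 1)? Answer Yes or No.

Counterexample: take x_1 = 0, x_2 = 1/3.
x_2 ∧ x_1 = 1/3 ∧ 0 = 0
x_2 ⊃ (x_2 ∧ x_1) = 1/3 ⊃ 0 = 0
This gives 0 ≠ 1.

No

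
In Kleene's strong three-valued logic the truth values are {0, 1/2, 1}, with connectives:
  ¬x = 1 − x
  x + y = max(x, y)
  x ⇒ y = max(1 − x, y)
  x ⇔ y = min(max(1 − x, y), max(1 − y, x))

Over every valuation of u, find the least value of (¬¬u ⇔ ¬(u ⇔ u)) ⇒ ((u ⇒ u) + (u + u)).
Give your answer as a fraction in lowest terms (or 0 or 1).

1/2

Take u = 1/2:
¬u = ¬1/2 = 1/2
¬¬u = ¬1/2 = 1/2
u ⇔ u = 1/2 ⇔ 1/2 = 1/2
¬(u ⇔ u) = ¬1/2 = 1/2
¬¬u ⇔ ¬(u ⇔ u) = 1/2 ⇔ 1/2 = 1/2
u ⇒ u = 1/2 ⇒ 1/2 = 1/2
u + u = 1/2 + 1/2 = 1/2
(u ⇒ u) + (u + u) = 1/2 + 1/2 = 1/2
(¬¬u ⇔ ¬(u ⇔ u)) ⇒ ((u ⇒ u) + (u + u)) = 1/2 ⇒ 1/2 = 1/2
No assignment yields a value below 1/2, so this is the minimum.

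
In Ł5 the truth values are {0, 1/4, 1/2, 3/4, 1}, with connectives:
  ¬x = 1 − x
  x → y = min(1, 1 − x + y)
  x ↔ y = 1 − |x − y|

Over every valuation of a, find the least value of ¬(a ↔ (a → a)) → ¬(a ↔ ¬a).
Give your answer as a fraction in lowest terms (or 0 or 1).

1/2

Take a = 1/2:
a → a = 1/2 → 1/2 = 1
a ↔ (a → a) = 1/2 ↔ 1 = 1/2
¬(a ↔ (a → a)) = ¬1/2 = 1/2
¬a = ¬1/2 = 1/2
a ↔ ¬a = 1/2 ↔ 1/2 = 1
¬(a ↔ ¬a) = ¬1 = 0
¬(a ↔ (a → a)) → ¬(a ↔ ¬a) = 1/2 → 0 = 1/2
No assignment yields a value below 1/2, so this is the minimum.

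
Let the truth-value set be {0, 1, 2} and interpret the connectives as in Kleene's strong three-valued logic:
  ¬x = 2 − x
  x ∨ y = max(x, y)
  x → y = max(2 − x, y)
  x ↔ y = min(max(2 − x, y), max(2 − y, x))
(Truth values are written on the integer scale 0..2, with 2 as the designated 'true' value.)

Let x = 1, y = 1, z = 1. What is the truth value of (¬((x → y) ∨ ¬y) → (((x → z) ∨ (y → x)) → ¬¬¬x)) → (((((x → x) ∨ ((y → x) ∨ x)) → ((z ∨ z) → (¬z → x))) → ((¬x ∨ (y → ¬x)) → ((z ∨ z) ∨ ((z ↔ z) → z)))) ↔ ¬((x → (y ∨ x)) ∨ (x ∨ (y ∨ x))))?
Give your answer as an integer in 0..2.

x → y = 1 → 1 = 1
¬y = ¬1 = 1
(x → y) ∨ ¬y = 1 ∨ 1 = 1
¬((x → y) ∨ ¬y) = ¬1 = 1
x → z = 1 → 1 = 1
y → x = 1 → 1 = 1
(x → z) ∨ (y → x) = 1 ∨ 1 = 1
¬x = ¬1 = 1
¬¬x = ¬1 = 1
¬¬¬x = ¬1 = 1
((x → z) ∨ (y → x)) → ¬¬¬x = 1 → 1 = 1
¬((x → y) ∨ ¬y) → (((x → z) ∨ (y → x)) → ¬¬¬x) = 1 → 1 = 1
x → x = 1 → 1 = 1
y → x = 1 → 1 = 1
(y → x) ∨ x = 1 ∨ 1 = 1
(x → x) ∨ ((y → x) ∨ x) = 1 ∨ 1 = 1
z ∨ z = 1 ∨ 1 = 1
¬z = ¬1 = 1
¬z → x = 1 → 1 = 1
(z ∨ z) → (¬z → x) = 1 → 1 = 1
((x → x) ∨ ((y → x) ∨ x)) → ((z ∨ z) → (¬z → x)) = 1 → 1 = 1
¬x = ¬1 = 1
¬x = ¬1 = 1
y → ¬x = 1 → 1 = 1
¬x ∨ (y → ¬x) = 1 ∨ 1 = 1
z ∨ z = 1 ∨ 1 = 1
z ↔ z = 1 ↔ 1 = 1
(z ↔ z) → z = 1 → 1 = 1
(z ∨ z) ∨ ((z ↔ z) → z) = 1 ∨ 1 = 1
(¬x ∨ (y → ¬x)) → ((z ∨ z) ∨ ((z ↔ z) → z)) = 1 → 1 = 1
(((x → x) ∨ ((y → x) ∨ x)) → ((z ∨ z) → (¬z → x))) → ((¬x ∨ (y → ¬x)) → ((z ∨ z) ∨ ((z ↔ z) → z))) = 1 → 1 = 1
y ∨ x = 1 ∨ 1 = 1
x → (y ∨ x) = 1 → 1 = 1
y ∨ x = 1 ∨ 1 = 1
x ∨ (y ∨ x) = 1 ∨ 1 = 1
(x → (y ∨ x)) ∨ (x ∨ (y ∨ x)) = 1 ∨ 1 = 1
¬((x → (y ∨ x)) ∨ (x ∨ (y ∨ x))) = ¬1 = 1
((((x → x) ∨ ((y → x) ∨ x)) → ((z ∨ z) → (¬z → x))) → ((¬x ∨ (y → ¬x)) → ((z ∨ z) ∨ ((z ↔ z) → z)))) ↔ ¬((x → (y ∨ x)) ∨ (x ∨ (y ∨ x))) = 1 ↔ 1 = 1
(¬((x → y) ∨ ¬y) → (((x → z) ∨ (y → x)) → ¬¬¬x)) → (((((x → x) ∨ ((y → x) ∨ x)) → ((z ∨ z) → (¬z → x))) → ((¬x ∨ (y → ¬x)) → ((z ∨ z) ∨ ((z ↔ z) → z)))) ↔ ¬((x → (y ∨ x)) ∨ (x ∨ (y ∨ x)))) = 1 → 1 = 1

1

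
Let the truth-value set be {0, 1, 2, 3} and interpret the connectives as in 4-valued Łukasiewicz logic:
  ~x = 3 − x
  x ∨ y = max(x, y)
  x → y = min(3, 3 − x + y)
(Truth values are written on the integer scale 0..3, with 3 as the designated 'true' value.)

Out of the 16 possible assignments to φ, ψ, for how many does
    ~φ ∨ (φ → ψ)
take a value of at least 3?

φ = 0, ψ = 0 ↦ 3  ≥
φ = 0, ψ = 1 ↦ 3  ≥
φ = 0, ψ = 2 ↦ 3  ≥
φ = 0, ψ = 3 ↦ 3  ≥
φ = 1, ψ = 0 ↦ 2  <
φ = 1, ψ = 1 ↦ 3  ≥
φ = 1, ψ = 2 ↦ 3  ≥
φ = 1, ψ = 3 ↦ 3  ≥
φ = 2, ψ = 0 ↦ 1  <
φ = 2, ψ = 1 ↦ 2  <
φ = 2, ψ = 2 ↦ 3  ≥
φ = 2, ψ = 3 ↦ 3  ≥
φ = 3, ψ = 0 ↦ 0  <
φ = 3, ψ = 1 ↦ 1  <
φ = 3, ψ = 2 ↦ 2  <
φ = 3, ψ = 3 ↦ 3  ≥
So 10 of the 16 assignments meet the threshold.

10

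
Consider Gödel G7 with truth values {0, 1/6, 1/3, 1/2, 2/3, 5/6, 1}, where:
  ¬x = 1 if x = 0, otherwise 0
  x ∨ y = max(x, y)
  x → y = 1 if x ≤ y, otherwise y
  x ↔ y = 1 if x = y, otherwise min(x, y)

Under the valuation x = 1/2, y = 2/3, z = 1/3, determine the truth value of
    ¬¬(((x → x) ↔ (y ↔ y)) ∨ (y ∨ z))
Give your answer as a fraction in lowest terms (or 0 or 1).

x → x = 1/2 → 1/2 = 1
y ↔ y = 2/3 ↔ 2/3 = 1
(x → x) ↔ (y ↔ y) = 1 ↔ 1 = 1
y ∨ z = 2/3 ∨ 1/3 = 2/3
((x → x) ↔ (y ↔ y)) ∨ (y ∨ z) = 1 ∨ 2/3 = 1
¬(((x → x) ↔ (y ↔ y)) ∨ (y ∨ z)) = ¬1 = 0
¬¬(((x → x) ↔ (y ↔ y)) ∨ (y ∨ z)) = ¬0 = 1

1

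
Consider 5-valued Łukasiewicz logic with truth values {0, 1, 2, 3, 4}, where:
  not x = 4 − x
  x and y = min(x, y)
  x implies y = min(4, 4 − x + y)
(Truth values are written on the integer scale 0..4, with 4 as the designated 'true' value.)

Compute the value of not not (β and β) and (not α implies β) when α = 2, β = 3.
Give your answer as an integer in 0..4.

β and β = 3 and 3 = 3
not (β and β) = not 3 = 1
not not (β and β) = not 1 = 3
not α = not 2 = 2
not α implies β = 2 implies 3 = 4
not not (β and β) and (not α implies β) = 3 and 4 = 3

3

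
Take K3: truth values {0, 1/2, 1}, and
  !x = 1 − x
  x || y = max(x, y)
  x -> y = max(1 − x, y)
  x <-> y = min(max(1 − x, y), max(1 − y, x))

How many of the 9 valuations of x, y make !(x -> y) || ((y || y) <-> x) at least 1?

3

x = 0, y = 0 ↦ 1  ≥
x = 0, y = 1/2 ↦ 1/2  <
x = 0, y = 1 ↦ 0  <
x = 1/2, y = 0 ↦ 1/2  <
x = 1/2, y = 1/2 ↦ 1/2  <
x = 1/2, y = 1 ↦ 1/2  <
x = 1, y = 0 ↦ 1  ≥
x = 1, y = 1/2 ↦ 1/2  <
x = 1, y = 1 ↦ 1  ≥
So 3 of the 9 assignments meet the threshold.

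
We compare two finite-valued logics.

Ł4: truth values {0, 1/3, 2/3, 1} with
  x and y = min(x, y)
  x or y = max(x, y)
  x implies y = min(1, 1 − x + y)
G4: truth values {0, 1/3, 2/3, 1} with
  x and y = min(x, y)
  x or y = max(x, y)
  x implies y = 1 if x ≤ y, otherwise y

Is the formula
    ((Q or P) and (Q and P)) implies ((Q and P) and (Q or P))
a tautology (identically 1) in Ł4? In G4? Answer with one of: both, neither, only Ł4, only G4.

In Ł4: every assignment gives 1 — tautology.
In G4: every assignment gives 1 — tautology.

both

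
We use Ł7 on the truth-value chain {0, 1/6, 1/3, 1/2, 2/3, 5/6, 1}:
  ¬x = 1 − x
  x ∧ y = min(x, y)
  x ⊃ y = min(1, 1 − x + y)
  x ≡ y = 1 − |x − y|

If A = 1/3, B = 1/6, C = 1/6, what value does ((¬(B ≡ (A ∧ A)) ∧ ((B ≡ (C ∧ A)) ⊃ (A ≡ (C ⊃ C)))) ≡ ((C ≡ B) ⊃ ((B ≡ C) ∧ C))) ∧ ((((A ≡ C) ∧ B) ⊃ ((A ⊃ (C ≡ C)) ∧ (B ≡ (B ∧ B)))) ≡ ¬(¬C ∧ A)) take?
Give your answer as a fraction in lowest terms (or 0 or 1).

2/3

A ∧ A = 1/3 ∧ 1/3 = 1/3
B ≡ (A ∧ A) = 1/6 ≡ 1/3 = 5/6
¬(B ≡ (A ∧ A)) = ¬5/6 = 1/6
C ∧ A = 1/6 ∧ 1/3 = 1/6
B ≡ (C ∧ A) = 1/6 ≡ 1/6 = 1
C ⊃ C = 1/6 ⊃ 1/6 = 1
A ≡ (C ⊃ C) = 1/3 ≡ 1 = 1/3
(B ≡ (C ∧ A)) ⊃ (A ≡ (C ⊃ C)) = 1 ⊃ 1/3 = 1/3
¬(B ≡ (A ∧ A)) ∧ ((B ≡ (C ∧ A)) ⊃ (A ≡ (C ⊃ C))) = 1/6 ∧ 1/3 = 1/6
C ≡ B = 1/6 ≡ 1/6 = 1
B ≡ C = 1/6 ≡ 1/6 = 1
(B ≡ C) ∧ C = 1 ∧ 1/6 = 1/6
(C ≡ B) ⊃ ((B ≡ C) ∧ C) = 1 ⊃ 1/6 = 1/6
(¬(B ≡ (A ∧ A)) ∧ ((B ≡ (C ∧ A)) ⊃ (A ≡ (C ⊃ C)))) ≡ ((C ≡ B) ⊃ ((B ≡ C) ∧ C)) = 1/6 ≡ 1/6 = 1
A ≡ C = 1/3 ≡ 1/6 = 5/6
(A ≡ C) ∧ B = 5/6 ∧ 1/6 = 1/6
C ≡ C = 1/6 ≡ 1/6 = 1
A ⊃ (C ≡ C) = 1/3 ⊃ 1 = 1
B ∧ B = 1/6 ∧ 1/6 = 1/6
B ≡ (B ∧ B) = 1/6 ≡ 1/6 = 1
(A ⊃ (C ≡ C)) ∧ (B ≡ (B ∧ B)) = 1 ∧ 1 = 1
((A ≡ C) ∧ B) ⊃ ((A ⊃ (C ≡ C)) ∧ (B ≡ (B ∧ B))) = 1/6 ⊃ 1 = 1
¬C = ¬1/6 = 5/6
¬C ∧ A = 5/6 ∧ 1/3 = 1/3
¬(¬C ∧ A) = ¬1/3 = 2/3
(((A ≡ C) ∧ B) ⊃ ((A ⊃ (C ≡ C)) ∧ (B ≡ (B ∧ B)))) ≡ ¬(¬C ∧ A) = 1 ≡ 2/3 = 2/3
((¬(B ≡ (A ∧ A)) ∧ ((B ≡ (C ∧ A)) ⊃ (A ≡ (C ⊃ C)))) ≡ ((C ≡ B) ⊃ ((B ≡ C) ∧ C))) ∧ ((((A ≡ C) ∧ B) ⊃ ((A ⊃ (C ≡ C)) ∧ (B ≡ (B ∧ B)))) ≡ ¬(¬C ∧ A)) = 1 ∧ 2/3 = 2/3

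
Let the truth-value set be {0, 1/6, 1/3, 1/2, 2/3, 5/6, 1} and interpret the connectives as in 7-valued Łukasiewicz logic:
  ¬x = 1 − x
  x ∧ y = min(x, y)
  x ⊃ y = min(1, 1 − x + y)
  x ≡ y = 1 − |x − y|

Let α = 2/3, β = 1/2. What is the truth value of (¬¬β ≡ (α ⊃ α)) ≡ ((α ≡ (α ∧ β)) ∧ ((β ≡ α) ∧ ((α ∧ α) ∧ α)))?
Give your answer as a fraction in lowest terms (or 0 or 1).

5/6

¬β = ¬1/2 = 1/2
¬¬β = ¬1/2 = 1/2
α ⊃ α = 2/3 ⊃ 2/3 = 1
¬¬β ≡ (α ⊃ α) = 1/2 ≡ 1 = 1/2
α ∧ β = 2/3 ∧ 1/2 = 1/2
α ≡ (α ∧ β) = 2/3 ≡ 1/2 = 5/6
β ≡ α = 1/2 ≡ 2/3 = 5/6
α ∧ α = 2/3 ∧ 2/3 = 2/3
(α ∧ α) ∧ α = 2/3 ∧ 2/3 = 2/3
(β ≡ α) ∧ ((α ∧ α) ∧ α) = 5/6 ∧ 2/3 = 2/3
(α ≡ (α ∧ β)) ∧ ((β ≡ α) ∧ ((α ∧ α) ∧ α)) = 5/6 ∧ 2/3 = 2/3
(¬¬β ≡ (α ⊃ α)) ≡ ((α ≡ (α ∧ β)) ∧ ((β ≡ α) ∧ ((α ∧ α) ∧ α))) = 1/2 ≡ 2/3 = 5/6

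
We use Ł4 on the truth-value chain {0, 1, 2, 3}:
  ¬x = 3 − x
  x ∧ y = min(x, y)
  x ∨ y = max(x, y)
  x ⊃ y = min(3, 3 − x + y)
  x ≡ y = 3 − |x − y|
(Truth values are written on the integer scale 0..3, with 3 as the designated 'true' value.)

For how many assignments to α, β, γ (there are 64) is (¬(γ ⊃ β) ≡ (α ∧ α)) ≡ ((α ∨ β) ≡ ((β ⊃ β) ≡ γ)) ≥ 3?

value 3: 32 assignments (counts)
value 2: 22 assignments
value 1: 8 assignments
value 0: 2 assignments
So 32 of the 64 assignments meet the threshold.

32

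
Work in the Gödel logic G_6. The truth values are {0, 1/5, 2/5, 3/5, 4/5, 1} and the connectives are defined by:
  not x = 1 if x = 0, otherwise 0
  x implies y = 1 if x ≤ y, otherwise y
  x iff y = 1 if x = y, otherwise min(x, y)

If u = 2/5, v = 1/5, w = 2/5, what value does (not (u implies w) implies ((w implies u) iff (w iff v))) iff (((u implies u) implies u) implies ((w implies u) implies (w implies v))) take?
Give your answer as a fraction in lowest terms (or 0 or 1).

u implies w = 2/5 implies 2/5 = 1
not (u implies w) = not 1 = 0
w implies u = 2/5 implies 2/5 = 1
w iff v = 2/5 iff 1/5 = 1/5
(w implies u) iff (w iff v) = 1 iff 1/5 = 1/5
not (u implies w) implies ((w implies u) iff (w iff v)) = 0 implies 1/5 = 1
u implies u = 2/5 implies 2/5 = 1
(u implies u) implies u = 1 implies 2/5 = 2/5
w implies u = 2/5 implies 2/5 = 1
w implies v = 2/5 implies 1/5 = 1/5
(w implies u) implies (w implies v) = 1 implies 1/5 = 1/5
((u implies u) implies u) implies ((w implies u) implies (w implies v)) = 2/5 implies 1/5 = 1/5
(not (u implies w) implies ((w implies u) iff (w iff v))) iff (((u implies u) implies u) implies ((w implies u) implies (w implies v))) = 1 iff 1/5 = 1/5

1/5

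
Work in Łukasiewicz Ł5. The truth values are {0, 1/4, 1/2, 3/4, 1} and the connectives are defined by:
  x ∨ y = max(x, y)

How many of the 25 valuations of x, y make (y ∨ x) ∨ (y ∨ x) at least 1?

value 1: 9 assignments (counts)
value 3/4: 7 assignments
value 1/2: 5 assignments
value 1/4: 3 assignments
value 0: 1 assignment
So 9 of the 25 assignments meet the threshold.

9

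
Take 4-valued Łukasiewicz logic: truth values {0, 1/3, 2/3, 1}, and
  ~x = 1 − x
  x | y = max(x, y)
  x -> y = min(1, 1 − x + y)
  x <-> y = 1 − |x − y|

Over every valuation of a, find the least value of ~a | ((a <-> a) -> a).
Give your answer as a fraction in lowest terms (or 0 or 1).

Take a = 1/3:
~a = ~1/3 = 2/3
a <-> a = 1/3 <-> 1/3 = 1
(a <-> a) -> a = 1 -> 1/3 = 1/3
~a | ((a <-> a) -> a) = 2/3 | 1/3 = 2/3
No assignment yields a value below 2/3, so this is the minimum.

2/3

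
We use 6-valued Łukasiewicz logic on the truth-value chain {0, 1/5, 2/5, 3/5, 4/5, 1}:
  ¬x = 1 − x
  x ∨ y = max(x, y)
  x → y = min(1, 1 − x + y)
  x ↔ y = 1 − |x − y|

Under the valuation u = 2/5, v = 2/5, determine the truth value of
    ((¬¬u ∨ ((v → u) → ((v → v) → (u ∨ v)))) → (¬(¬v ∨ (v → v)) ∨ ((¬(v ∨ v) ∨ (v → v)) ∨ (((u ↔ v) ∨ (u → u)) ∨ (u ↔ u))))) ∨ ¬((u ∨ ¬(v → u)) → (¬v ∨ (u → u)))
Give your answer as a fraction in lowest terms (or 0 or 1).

1

¬u = ¬2/5 = 3/5
¬¬u = ¬3/5 = 2/5
v → u = 2/5 → 2/5 = 1
v → v = 2/5 → 2/5 = 1
u ∨ v = 2/5 ∨ 2/5 = 2/5
(v → v) → (u ∨ v) = 1 → 2/5 = 2/5
(v → u) → ((v → v) → (u ∨ v)) = 1 → 2/5 = 2/5
¬¬u ∨ ((v → u) → ((v → v) → (u ∨ v))) = 2/5 ∨ 2/5 = 2/5
¬v = ¬2/5 = 3/5
v → v = 2/5 → 2/5 = 1
¬v ∨ (v → v) = 3/5 ∨ 1 = 1
¬(¬v ∨ (v → v)) = ¬1 = 0
v ∨ v = 2/5 ∨ 2/5 = 2/5
¬(v ∨ v) = ¬2/5 = 3/5
v → v = 2/5 → 2/5 = 1
¬(v ∨ v) ∨ (v → v) = 3/5 ∨ 1 = 1
u ↔ v = 2/5 ↔ 2/5 = 1
u → u = 2/5 → 2/5 = 1
(u ↔ v) ∨ (u → u) = 1 ∨ 1 = 1
u ↔ u = 2/5 ↔ 2/5 = 1
((u ↔ v) ∨ (u → u)) ∨ (u ↔ u) = 1 ∨ 1 = 1
(¬(v ∨ v) ∨ (v → v)) ∨ (((u ↔ v) ∨ (u → u)) ∨ (u ↔ u)) = 1 ∨ 1 = 1
¬(¬v ∨ (v → v)) ∨ ((¬(v ∨ v) ∨ (v → v)) ∨ (((u ↔ v) ∨ (u → u)) ∨ (u ↔ u))) = 0 ∨ 1 = 1
(¬¬u ∨ ((v → u) → ((v → v) → (u ∨ v)))) → (¬(¬v ∨ (v → v)) ∨ ((¬(v ∨ v) ∨ (v → v)) ∨ (((u ↔ v) ∨ (u → u)) ∨ (u ↔ u)))) = 2/5 → 1 = 1
v → u = 2/5 → 2/5 = 1
¬(v → u) = ¬1 = 0
u ∨ ¬(v → u) = 2/5 ∨ 0 = 2/5
¬v = ¬2/5 = 3/5
u → u = 2/5 → 2/5 = 1
¬v ∨ (u → u) = 3/5 ∨ 1 = 1
(u ∨ ¬(v → u)) → (¬v ∨ (u → u)) = 2/5 → 1 = 1
¬((u ∨ ¬(v → u)) → (¬v ∨ (u → u))) = ¬1 = 0
((¬¬u ∨ ((v → u) → ((v → v) → (u ∨ v)))) → (¬(¬v ∨ (v → v)) ∨ ((¬(v ∨ v) ∨ (v → v)) ∨ (((u ↔ v) ∨ (u → u)) ∨ (u ↔ u))))) ∨ ¬((u ∨ ¬(v → u)) → (¬v ∨ (u → u))) = 1 ∨ 0 = 1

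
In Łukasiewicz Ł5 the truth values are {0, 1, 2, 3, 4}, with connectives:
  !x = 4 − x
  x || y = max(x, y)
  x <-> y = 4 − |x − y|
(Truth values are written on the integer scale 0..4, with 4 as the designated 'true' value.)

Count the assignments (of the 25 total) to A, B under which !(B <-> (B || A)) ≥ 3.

value 4: 1 assignment (counts)
value 3: 2 assignments (counts)
value 2: 3 assignments
value 1: 4 assignments
value 0: 15 assignments
So 3 of the 25 assignments meet the threshold.

3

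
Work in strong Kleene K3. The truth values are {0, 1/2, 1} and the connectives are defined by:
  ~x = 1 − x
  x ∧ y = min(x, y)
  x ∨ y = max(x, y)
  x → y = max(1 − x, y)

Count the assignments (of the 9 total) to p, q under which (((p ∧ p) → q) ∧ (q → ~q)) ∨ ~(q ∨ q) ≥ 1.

p = 0, q = 0 ↦ 1  ≥
p = 0, q = 1/2 ↦ 1/2  <
p = 0, q = 1 ↦ 0  <
p = 1/2, q = 0 ↦ 1  ≥
p = 1/2, q = 1/2 ↦ 1/2  <
p = 1/2, q = 1 ↦ 0  <
p = 1, q = 0 ↦ 1  ≥
p = 1, q = 1/2 ↦ 1/2  <
p = 1, q = 1 ↦ 0  <
So 3 of the 9 assignments meet the threshold.

3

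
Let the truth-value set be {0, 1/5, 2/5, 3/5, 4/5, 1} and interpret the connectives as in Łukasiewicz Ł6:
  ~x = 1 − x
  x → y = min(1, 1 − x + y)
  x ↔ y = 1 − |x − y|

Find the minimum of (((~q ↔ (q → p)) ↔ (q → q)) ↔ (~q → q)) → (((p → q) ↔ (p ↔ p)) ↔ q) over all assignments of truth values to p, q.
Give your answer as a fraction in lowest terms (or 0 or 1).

2/5

Take p = 1/5, q = 2/5:
~q = ~2/5 = 3/5
q → p = 2/5 → 1/5 = 4/5
~q ↔ (q → p) = 3/5 ↔ 4/5 = 4/5
q → q = 2/5 → 2/5 = 1
(~q ↔ (q → p)) ↔ (q → q) = 4/5 ↔ 1 = 4/5
~q = ~2/5 = 3/5
~q → q = 3/5 → 2/5 = 4/5
((~q ↔ (q → p)) ↔ (q → q)) ↔ (~q → q) = 4/5 ↔ 4/5 = 1
p → q = 1/5 → 2/5 = 1
p ↔ p = 1/5 ↔ 1/5 = 1
(p → q) ↔ (p ↔ p) = 1 ↔ 1 = 1
((p → q) ↔ (p ↔ p)) ↔ q = 1 ↔ 2/5 = 2/5
(((~q ↔ (q → p)) ↔ (q → q)) ↔ (~q → q)) → (((p → q) ↔ (p ↔ p)) ↔ q) = 1 → 2/5 = 2/5
No assignment yields a value below 2/5, so this is the minimum.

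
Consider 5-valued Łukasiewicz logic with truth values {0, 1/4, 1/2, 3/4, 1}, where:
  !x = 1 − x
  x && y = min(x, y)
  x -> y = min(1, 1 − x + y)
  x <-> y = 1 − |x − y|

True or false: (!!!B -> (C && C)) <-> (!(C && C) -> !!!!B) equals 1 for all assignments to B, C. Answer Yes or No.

Yes

At B = 3/4, C = 1, for instance:
!B = !3/4 = 1/4
!!B = !1/4 = 3/4
!!!B = !3/4 = 1/4
C && C = 1 && 1 = 1
!!!B -> (C && C) = 1/4 -> 1 = 1
!(C && C) = !1 = 0
!!!!B = !1/4 = 3/4
!(C && C) -> !!!!B = 0 -> 3/4 = 1
(!!!B -> (C && C)) <-> (!(C && C) -> !!!!B) = 1 <-> 1 = 1
and checking the remaining 24 assignments likewise gives ≥ 1 in every case.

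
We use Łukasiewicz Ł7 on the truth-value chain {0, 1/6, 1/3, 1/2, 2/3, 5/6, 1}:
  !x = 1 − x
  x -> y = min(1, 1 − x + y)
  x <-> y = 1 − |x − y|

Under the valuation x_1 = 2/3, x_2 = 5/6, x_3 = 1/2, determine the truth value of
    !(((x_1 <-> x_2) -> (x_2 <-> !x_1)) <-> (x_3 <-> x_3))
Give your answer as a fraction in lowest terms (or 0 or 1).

1/3

x_1 <-> x_2 = 2/3 <-> 5/6 = 5/6
!x_1 = !2/3 = 1/3
x_2 <-> !x_1 = 5/6 <-> 1/3 = 1/2
(x_1 <-> x_2) -> (x_2 <-> !x_1) = 5/6 -> 1/2 = 2/3
x_3 <-> x_3 = 1/2 <-> 1/2 = 1
((x_1 <-> x_2) -> (x_2 <-> !x_1)) <-> (x_3 <-> x_3) = 2/3 <-> 1 = 2/3
!(((x_1 <-> x_2) -> (x_2 <-> !x_1)) <-> (x_3 <-> x_3)) = !2/3 = 1/3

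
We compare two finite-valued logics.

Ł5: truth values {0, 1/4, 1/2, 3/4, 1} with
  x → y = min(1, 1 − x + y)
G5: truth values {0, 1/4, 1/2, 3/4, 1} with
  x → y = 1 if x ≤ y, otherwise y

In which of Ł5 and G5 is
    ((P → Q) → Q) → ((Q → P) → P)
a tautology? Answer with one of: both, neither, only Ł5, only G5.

only Ł5

In Ł5: every assignment gives 1 — tautology.
In G5: at P = 1/4, Q = 0 the value is 1/4 — not a tautology.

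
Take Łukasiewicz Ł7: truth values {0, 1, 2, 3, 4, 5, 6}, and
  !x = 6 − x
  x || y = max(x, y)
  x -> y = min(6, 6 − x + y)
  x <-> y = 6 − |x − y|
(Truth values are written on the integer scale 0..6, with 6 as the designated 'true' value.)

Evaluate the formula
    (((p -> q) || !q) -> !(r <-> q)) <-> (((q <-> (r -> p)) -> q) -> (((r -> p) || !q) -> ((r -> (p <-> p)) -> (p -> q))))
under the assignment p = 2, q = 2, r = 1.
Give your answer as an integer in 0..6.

1

p -> q = 2 -> 2 = 6
!q = !2 = 4
(p -> q) || !q = 6 || 4 = 6
r <-> q = 1 <-> 2 = 5
!(r <-> q) = !5 = 1
((p -> q) || !q) -> !(r <-> q) = 6 -> 1 = 1
r -> p = 1 -> 2 = 6
q <-> (r -> p) = 2 <-> 6 = 2
(q <-> (r -> p)) -> q = 2 -> 2 = 6
r -> p = 1 -> 2 = 6
!q = !2 = 4
(r -> p) || !q = 6 || 4 = 6
p <-> p = 2 <-> 2 = 6
r -> (p <-> p) = 1 -> 6 = 6
p -> q = 2 -> 2 = 6
(r -> (p <-> p)) -> (p -> q) = 6 -> 6 = 6
((r -> p) || !q) -> ((r -> (p <-> p)) -> (p -> q)) = 6 -> 6 = 6
((q <-> (r -> p)) -> q) -> (((r -> p) || !q) -> ((r -> (p <-> p)) -> (p -> q))) = 6 -> 6 = 6
(((p -> q) || !q) -> !(r <-> q)) <-> (((q <-> (r -> p)) -> q) -> (((r -> p) || !q) -> ((r -> (p <-> p)) -> (p -> q)))) = 1 <-> 6 = 1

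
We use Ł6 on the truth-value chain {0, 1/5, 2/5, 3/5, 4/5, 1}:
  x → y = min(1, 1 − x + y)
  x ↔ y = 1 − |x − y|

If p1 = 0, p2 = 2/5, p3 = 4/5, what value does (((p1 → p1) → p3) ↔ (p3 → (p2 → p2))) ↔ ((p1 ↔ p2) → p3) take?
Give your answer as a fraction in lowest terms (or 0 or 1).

p1 → p1 = 0 → 0 = 1
(p1 → p1) → p3 = 1 → 4/5 = 4/5
p2 → p2 = 2/5 → 2/5 = 1
p3 → (p2 → p2) = 4/5 → 1 = 1
((p1 → p1) → p3) ↔ (p3 → (p2 → p2)) = 4/5 ↔ 1 = 4/5
p1 ↔ p2 = 0 ↔ 2/5 = 3/5
(p1 ↔ p2) → p3 = 3/5 → 4/5 = 1
(((p1 → p1) → p3) ↔ (p3 → (p2 → p2))) ↔ ((p1 ↔ p2) → p3) = 4/5 ↔ 1 = 4/5

4/5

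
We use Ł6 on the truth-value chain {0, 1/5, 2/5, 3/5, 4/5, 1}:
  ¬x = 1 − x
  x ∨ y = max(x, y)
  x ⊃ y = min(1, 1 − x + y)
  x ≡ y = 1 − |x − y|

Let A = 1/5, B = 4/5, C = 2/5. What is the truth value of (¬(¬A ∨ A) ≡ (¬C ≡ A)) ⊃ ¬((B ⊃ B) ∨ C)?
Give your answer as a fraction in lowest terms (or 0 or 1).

¬A = ¬1/5 = 4/5
¬A ∨ A = 4/5 ∨ 1/5 = 4/5
¬(¬A ∨ A) = ¬4/5 = 1/5
¬C = ¬2/5 = 3/5
¬C ≡ A = 3/5 ≡ 1/5 = 3/5
¬(¬A ∨ A) ≡ (¬C ≡ A) = 1/5 ≡ 3/5 = 3/5
B ⊃ B = 4/5 ⊃ 4/5 = 1
(B ⊃ B) ∨ C = 1 ∨ 2/5 = 1
¬((B ⊃ B) ∨ C) = ¬1 = 0
(¬(¬A ∨ A) ≡ (¬C ≡ A)) ⊃ ¬((B ⊃ B) ∨ C) = 3/5 ⊃ 0 = 2/5

2/5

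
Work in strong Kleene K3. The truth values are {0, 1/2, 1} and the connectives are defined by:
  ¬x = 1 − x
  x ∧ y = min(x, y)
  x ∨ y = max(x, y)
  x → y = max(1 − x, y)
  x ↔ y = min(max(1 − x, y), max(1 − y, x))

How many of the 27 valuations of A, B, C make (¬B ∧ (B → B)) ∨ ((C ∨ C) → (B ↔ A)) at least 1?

17

value 1: 17 assignments (counts)
value 1/2: 9 assignments
value 0: 1 assignment
So 17 of the 27 assignments meet the threshold.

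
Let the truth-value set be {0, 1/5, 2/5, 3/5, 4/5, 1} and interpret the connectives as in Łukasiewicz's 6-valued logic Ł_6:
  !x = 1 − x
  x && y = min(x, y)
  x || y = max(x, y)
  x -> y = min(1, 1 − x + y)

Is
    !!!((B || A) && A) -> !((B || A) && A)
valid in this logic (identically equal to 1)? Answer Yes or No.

Yes

At A = 3/5, B = 1, for instance:
B || A = 1 || 3/5 = 1
(B || A) && A = 1 && 3/5 = 3/5
!((B || A) && A) = !3/5 = 2/5
!!((B || A) && A) = !2/5 = 3/5
!!!((B || A) && A) = !3/5 = 2/5
!!!((B || A) && A) -> !((B || A) && A) = 2/5 -> 2/5 = 1
and checking the remaining 35 assignments likewise gives ≥ 1 in every case.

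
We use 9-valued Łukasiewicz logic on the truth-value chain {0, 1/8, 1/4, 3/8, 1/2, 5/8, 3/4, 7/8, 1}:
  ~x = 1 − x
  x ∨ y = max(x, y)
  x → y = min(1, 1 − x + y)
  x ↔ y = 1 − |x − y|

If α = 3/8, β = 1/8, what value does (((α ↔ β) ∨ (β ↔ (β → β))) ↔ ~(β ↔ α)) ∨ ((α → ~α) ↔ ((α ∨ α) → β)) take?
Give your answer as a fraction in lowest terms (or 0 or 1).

α ↔ β = 3/8 ↔ 1/8 = 3/4
β → β = 1/8 → 1/8 = 1
β ↔ (β → β) = 1/8 ↔ 1 = 1/8
(α ↔ β) ∨ (β ↔ (β → β)) = 3/4 ∨ 1/8 = 3/4
β ↔ α = 1/8 ↔ 3/8 = 3/4
~(β ↔ α) = ~3/4 = 1/4
((α ↔ β) ∨ (β ↔ (β → β))) ↔ ~(β ↔ α) = 3/4 ↔ 1/4 = 1/2
~α = ~3/8 = 5/8
α → ~α = 3/8 → 5/8 = 1
α ∨ α = 3/8 ∨ 3/8 = 3/8
(α ∨ α) → β = 3/8 → 1/8 = 3/4
(α → ~α) ↔ ((α ∨ α) → β) = 1 ↔ 3/4 = 3/4
(((α ↔ β) ∨ (β ↔ (β → β))) ↔ ~(β ↔ α)) ∨ ((α → ~α) ↔ ((α ∨ α) → β)) = 1/2 ∨ 3/4 = 3/4

3/4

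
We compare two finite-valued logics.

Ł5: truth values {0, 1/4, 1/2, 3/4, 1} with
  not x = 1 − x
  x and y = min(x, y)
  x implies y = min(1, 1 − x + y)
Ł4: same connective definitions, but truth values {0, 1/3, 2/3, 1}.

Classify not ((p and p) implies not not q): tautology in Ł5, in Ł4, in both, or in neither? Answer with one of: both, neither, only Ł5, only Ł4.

neither

In Ł5: at p = 0, q = 0 the value is 0 — not a tautology.
In Ł4: at p = 0, q = 0 the value is 0 — not a tautology.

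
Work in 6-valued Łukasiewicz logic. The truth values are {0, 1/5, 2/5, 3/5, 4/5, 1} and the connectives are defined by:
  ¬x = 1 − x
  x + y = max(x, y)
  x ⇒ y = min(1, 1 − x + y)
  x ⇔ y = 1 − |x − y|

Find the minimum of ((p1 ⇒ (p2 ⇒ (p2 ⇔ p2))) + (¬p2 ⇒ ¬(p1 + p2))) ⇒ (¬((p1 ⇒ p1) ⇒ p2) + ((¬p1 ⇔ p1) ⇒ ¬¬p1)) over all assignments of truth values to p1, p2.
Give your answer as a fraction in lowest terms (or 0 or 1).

Take p1 = 2/5, p2 = 2/5:
p2 ⇔ p2 = 2/5 ⇔ 2/5 = 1
p2 ⇒ (p2 ⇔ p2) = 2/5 ⇒ 1 = 1
p1 ⇒ (p2 ⇒ (p2 ⇔ p2)) = 2/5 ⇒ 1 = 1
¬p2 = ¬2/5 = 3/5
p1 + p2 = 2/5 + 2/5 = 2/5
¬(p1 + p2) = ¬2/5 = 3/5
¬p2 ⇒ ¬(p1 + p2) = 3/5 ⇒ 3/5 = 1
(p1 ⇒ (p2 ⇒ (p2 ⇔ p2))) + (¬p2 ⇒ ¬(p1 + p2)) = 1 + 1 = 1
p1 ⇒ p1 = 2/5 ⇒ 2/5 = 1
(p1 ⇒ p1) ⇒ p2 = 1 ⇒ 2/5 = 2/5
¬((p1 ⇒ p1) ⇒ p2) = ¬2/5 = 3/5
¬p1 = ¬2/5 = 3/5
¬p1 ⇔ p1 = 3/5 ⇔ 2/5 = 4/5
¬p1 = ¬2/5 = 3/5
¬¬p1 = ¬3/5 = 2/5
(¬p1 ⇔ p1) ⇒ ¬¬p1 = 4/5 ⇒ 2/5 = 3/5
¬((p1 ⇒ p1) ⇒ p2) + ((¬p1 ⇔ p1) ⇒ ¬¬p1) = 3/5 + 3/5 = 3/5
((p1 ⇒ (p2 ⇒ (p2 ⇔ p2))) + (¬p2 ⇒ ¬(p1 + p2))) ⇒ (¬((p1 ⇒ p1) ⇒ p2) + ((¬p1 ⇔ p1) ⇒ ¬¬p1)) = 1 ⇒ 3/5 = 3/5
No assignment yields a value below 3/5, so this is the minimum.

3/5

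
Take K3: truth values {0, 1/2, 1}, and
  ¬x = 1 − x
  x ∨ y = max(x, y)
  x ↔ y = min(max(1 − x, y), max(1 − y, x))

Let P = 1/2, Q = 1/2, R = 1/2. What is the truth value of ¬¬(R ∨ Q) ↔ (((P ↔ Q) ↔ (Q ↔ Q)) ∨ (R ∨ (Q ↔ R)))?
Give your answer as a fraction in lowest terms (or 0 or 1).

R ∨ Q = 1/2 ∨ 1/2 = 1/2
¬(R ∨ Q) = ¬1/2 = 1/2
¬¬(R ∨ Q) = ¬1/2 = 1/2
P ↔ Q = 1/2 ↔ 1/2 = 1/2
Q ↔ Q = 1/2 ↔ 1/2 = 1/2
(P ↔ Q) ↔ (Q ↔ Q) = 1/2 ↔ 1/2 = 1/2
Q ↔ R = 1/2 ↔ 1/2 = 1/2
R ∨ (Q ↔ R) = 1/2 ∨ 1/2 = 1/2
((P ↔ Q) ↔ (Q ↔ Q)) ∨ (R ∨ (Q ↔ R)) = 1/2 ∨ 1/2 = 1/2
¬¬(R ∨ Q) ↔ (((P ↔ Q) ↔ (Q ↔ Q)) ∨ (R ∨ (Q ↔ R))) = 1/2 ↔ 1/2 = 1/2

1/2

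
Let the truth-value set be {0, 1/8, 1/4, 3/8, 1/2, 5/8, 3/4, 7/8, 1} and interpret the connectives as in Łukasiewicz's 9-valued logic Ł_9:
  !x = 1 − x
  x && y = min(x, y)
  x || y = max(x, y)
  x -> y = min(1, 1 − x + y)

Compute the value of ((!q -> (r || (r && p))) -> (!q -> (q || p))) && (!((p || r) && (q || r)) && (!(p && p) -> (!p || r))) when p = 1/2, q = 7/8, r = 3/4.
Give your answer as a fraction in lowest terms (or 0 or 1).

!q = !7/8 = 1/8
r && p = 3/4 && 1/2 = 1/2
r || (r && p) = 3/4 || 1/2 = 3/4
!q -> (r || (r && p)) = 1/8 -> 3/4 = 1
!q = !7/8 = 1/8
q || p = 7/8 || 1/2 = 7/8
!q -> (q || p) = 1/8 -> 7/8 = 1
(!q -> (r || (r && p))) -> (!q -> (q || p)) = 1 -> 1 = 1
p || r = 1/2 || 3/4 = 3/4
q || r = 7/8 || 3/4 = 7/8
(p || r) && (q || r) = 3/4 && 7/8 = 3/4
!((p || r) && (q || r)) = !3/4 = 1/4
p && p = 1/2 && 1/2 = 1/2
!(p && p) = !1/2 = 1/2
!p = !1/2 = 1/2
!p || r = 1/2 || 3/4 = 3/4
!(p && p) -> (!p || r) = 1/2 -> 3/4 = 1
!((p || r) && (q || r)) && (!(p && p) -> (!p || r)) = 1/4 && 1 = 1/4
((!q -> (r || (r && p))) -> (!q -> (q || p))) && (!((p || r) && (q || r)) && (!(p && p) -> (!p || r))) = 1 && 1/4 = 1/4

1/4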